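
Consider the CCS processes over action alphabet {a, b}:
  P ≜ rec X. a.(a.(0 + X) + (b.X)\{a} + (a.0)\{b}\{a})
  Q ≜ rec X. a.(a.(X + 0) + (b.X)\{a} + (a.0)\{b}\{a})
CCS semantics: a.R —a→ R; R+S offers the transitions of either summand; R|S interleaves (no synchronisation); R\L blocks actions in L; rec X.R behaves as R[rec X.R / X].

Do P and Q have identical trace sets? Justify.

trace-equivalent

LTS(P): 4 reachable states
  p0 = rec X. a.(a.(0 + X) + (b.X)\{a} + (a.0)\{b}\{a}) → ··a··> p1
  p1 = a.(0 + (rec X. a.(a.(0 + X) + (b.X)\{a} + (a.0)\{b}\{a}))) + (b.(rec X. a.(a.(0 + X) + (b.X)\{a} + (a.0)\{b}\{a})))\{a} + (a.0)\{b}\{a} → ··a··> p2, ··b··> p3
  p2 = 0 + (rec X. a.(a.(0 + X) + (b.X)\{a} + (a.0)\{b}\{a})) → ··a··> p1
  p3 = (rec X. a.(a.(0 + X) + (b.X)\{a} + (a.0)\{b}\{a}))\{a} → (no moves)
LTS(Q): 4 reachable states
  q0 = rec X. a.(a.(X + 0) + (b.X)\{a} + (a.0)\{b}\{a}) → ··a··> q1
  q1 = a.((rec X. a.(a.(X + 0) + (b.X)\{a} + (a.0)\{b}\{a})) + 0) + (b.(rec X. a.(a.(X + 0) + (b.X)\{a} + (a.0)\{b}\{a})))\{a} + (a.0)\{b}\{a} → ··a··> q2, ··b··> q3
  q2 = (rec X. a.(a.(X + 0) + (b.X)\{a} + (a.0)\{b}\{a})) + 0 → ··a··> q1
  q3 = (rec X. a.(a.(X + 0) + (b.X)\{a} + (a.0)\{b}\{a}))\{a} → (no moves)
Coarsest stable partition (strong bisimilarity classes):
  B0 = {p0, p2, q0, q2}
  B1 = {p1, q1}
  B2 = {p3, q3}
p0 ∈ B0, q0 ∈ B0 → same block
Bisimilar ⇒ trace-equivalent.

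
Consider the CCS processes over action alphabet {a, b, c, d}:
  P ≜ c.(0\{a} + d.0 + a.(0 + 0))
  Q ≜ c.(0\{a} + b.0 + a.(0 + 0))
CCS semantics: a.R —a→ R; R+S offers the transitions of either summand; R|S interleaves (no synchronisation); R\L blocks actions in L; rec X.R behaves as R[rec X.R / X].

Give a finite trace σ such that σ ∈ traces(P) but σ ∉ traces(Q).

cd

P's transition system — 4 states:
  p0 = c.(0\{a} + d.0 + a.(0 + 0)) :: =c=> p1
  p1 = 0\{a} + d.0 + a.(0 + 0) :: =a=> p2, =d=> p3
  p2 = 0 + 0 :: deadlocked
  p3 = 0 :: deadlocked
Q's transition system — 4 states:
  q0 = c.(0\{a} + b.0 + a.(0 + 0)) :: =c=> q1
  q1 = 0\{a} + b.0 + a.(0 + 0) :: =a=> q2, =b=> q3
  q2 = 0 + 0 :: deadlocked
  q3 = 0 :: deadlocked
Run σ = ⟨cd⟩ on P: start {p0}
  step 1 (c): {p1}
  step 2 (d): {p3}
  — P admits the full trace.
Run σ = ⟨cd⟩ on Q: start {q0}
  step 1 (c): {q1}
  step 2 (d): ∅  — Q cannot continue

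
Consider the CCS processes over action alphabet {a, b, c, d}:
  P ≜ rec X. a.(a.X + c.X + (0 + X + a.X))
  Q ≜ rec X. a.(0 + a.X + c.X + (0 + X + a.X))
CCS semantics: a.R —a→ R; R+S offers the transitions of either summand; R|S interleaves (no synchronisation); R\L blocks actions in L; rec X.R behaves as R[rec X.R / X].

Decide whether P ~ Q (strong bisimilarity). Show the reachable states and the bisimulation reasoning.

LTS(P): 2 reachable states
  m0 = rec X. a.(a.X + c.X + (0 + X + a.X)) has moves --a--▸ m1
  m1 = a.(rec X. a.(a.X + c.X + (0 + X + a.X))) + c.(rec X. a.(a.X + c.X + (0 + X + a.X))) + (0 + (rec X. a.(a.X + c.X + (0 + X + a.X))) + a.(rec X. a.(a.X + c.X + (0 + X + a.X)))) has moves --a--▸ m0, --a--▸ m1, --c--▸ m0
LTS(Q): 2 reachable states
  n0 = rec X. a.(0 + a.X + c.X + (0 + X + a.X)) has moves --a--▸ n1
  n1 = 0 + a.(rec X. a.(0 + a.X + c.X + (0 + X + a.X))) + c.(rec X. a.(0 + a.X + c.X + (0 + X + a.X))) + (0 + (rec X. a.(0 + a.X + c.X + (0 + X + a.X))) + a.(rec X. a.(0 + a.X + c.X + (0 + X + a.X)))) has moves --a--▸ n0, --a--▸ n1, --c--▸ n0
Coarsest stable partition (strong bisimilarity classes):
  B0 = {m0, n0}
  B1 = {m1, n1}
m0 ∈ B0, n0 ∈ B0 → same block

P ~ Q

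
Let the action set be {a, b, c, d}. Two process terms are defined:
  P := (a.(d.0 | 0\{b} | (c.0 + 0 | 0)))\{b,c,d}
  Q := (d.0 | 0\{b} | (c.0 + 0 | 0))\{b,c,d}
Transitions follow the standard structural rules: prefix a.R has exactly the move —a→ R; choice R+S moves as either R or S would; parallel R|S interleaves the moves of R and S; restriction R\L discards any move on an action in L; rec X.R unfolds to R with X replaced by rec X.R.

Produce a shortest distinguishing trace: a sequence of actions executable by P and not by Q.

a

LTS(P): 2 reachable states
  m0 = (a.(d.0 | 0\{b} | (c.0 + 0 | 0)))\{b,c,d} has moves ··a··> m1
  m1 = (d.0 | 0\{b} | (c.0 + 0 | 0))\{b,c,d} has moves ·
LTS(Q): 1 reachable states
  n0 = (d.0 | 0\{b} | (c.0 + 0 | 0))\{b,c,d} has moves ·
Run σ = ⟨a⟩ on P: start {m0}
  [1] a ⇒ {m1}
  — P admits the full trace.
Run σ = ⟨a⟩ on Q: start {n0}
  [1] a ⇒ ∅  — Q cannot continue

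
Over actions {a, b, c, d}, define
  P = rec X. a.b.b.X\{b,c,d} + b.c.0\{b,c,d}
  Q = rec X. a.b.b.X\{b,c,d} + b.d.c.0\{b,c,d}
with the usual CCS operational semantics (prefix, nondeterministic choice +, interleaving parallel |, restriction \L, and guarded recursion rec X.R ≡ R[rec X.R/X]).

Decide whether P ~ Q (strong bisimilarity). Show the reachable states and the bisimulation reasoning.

P's transition system — 7 states:
  s0 = rec X. a.b.b.X\{b,c,d} + b.c.0\{b,c,d} | -a-> s1, -b-> s2
  s1 = b.b.(rec X. a.b.b.X\{b,c,d} + b.c.0\{b,c,d})\{b,c,d} | -b-> s3
  s2 = c.0\{b,c,d} | -c-> s4
  s3 = b.(rec X. a.b.b.X\{b,c,d} + b.c.0\{b,c,d})\{b,c,d} | -b-> s5
  s4 = 0\{b,c,d} | (no moves)
  s5 = (rec X. a.b.b.X\{b,c,d} + b.c.0\{b,c,d})\{b,c,d} | -a-> s6
  s6 = (b.b.(rec X. a.b.b.X\{b,c,d} + b.c.0\{b,c,d})\{b,c,d})\{b,c,d} | (no moves)
Q's transition system — 8 states:
  t0 = rec X. a.b.b.X\{b,c,d} + b.d.c.0\{b,c,d} | -a-> t1, -b-> t2
  t1 = b.b.(rec X. a.b.b.X\{b,c,d} + b.d.c.0\{b,c,d})\{b,c,d} | -b-> t3
  t2 = d.c.0\{b,c,d} | -d-> t4
  t3 = b.(rec X. a.b.b.X\{b,c,d} + b.d.c.0\{b,c,d})\{b,c,d} | -b-> t5
  t4 = c.0\{b,c,d} | -c-> t6
  t5 = (rec X. a.b.b.X\{b,c,d} + b.d.c.0\{b,c,d})\{b,c,d} | -a-> t7
  t6 = 0\{b,c,d} | (no moves)
  t7 = (b.b.(rec X. a.b.b.X\{b,c,d} + b.d.c.0\{b,c,d})\{b,c,d})\{b,c,d} | (no moves)
Partition-refinement fixed point:
  B0 = {s0}
  B1 = {s2, t4}
  B2 = {s4, s6, t6, t7}
  B3 = {s1, t1}
  B4 = {s3, t3}
  B5 = {s5, t5}
  B6 = {t0}
  B7 = {t2}
s0 ∈ B0, t0 ∈ B6 → different blocks

NO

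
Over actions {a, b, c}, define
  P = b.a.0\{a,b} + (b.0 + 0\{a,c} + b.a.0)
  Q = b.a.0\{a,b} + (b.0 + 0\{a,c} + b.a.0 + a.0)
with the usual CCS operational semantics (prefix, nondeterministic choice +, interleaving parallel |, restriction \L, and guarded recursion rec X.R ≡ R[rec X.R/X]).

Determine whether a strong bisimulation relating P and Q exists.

P ≁ Q

P's transition system — 5 states:
  s0 = b.a.0\{a,b} + (b.0 + 0\{a,c} + b.a.0) :: -b-> s1, -b-> s2, -b-> s3
  s1 = 0 :: (no moves)
  s2 = a.0 :: -a-> s1
  s3 = a.0\{a,b} :: -a-> s4
  s4 = 0\{a,b} :: (no moves)
Q's transition system — 5 states:
  t0 = b.a.0\{a,b} + (b.0 + 0\{a,c} + b.a.0 + a.0) :: -a-> t1, -b-> t1, -b-> t2, -b-> t3
  t1 = 0 :: (no moves)
  t2 = a.0 :: -a-> t1
  t3 = a.0\{a,b} :: -a-> t4
  t4 = 0\{a,b} :: (no moves)
Bisimilarity quotient blocks:
  B0 = {s0}
  B1 = {s2, s3, t2, t3}
  B2 = {s1, s4, t1, t4}
  B3 = {t0}
s0 ∈ B0, t0 ∈ B3 → different blocks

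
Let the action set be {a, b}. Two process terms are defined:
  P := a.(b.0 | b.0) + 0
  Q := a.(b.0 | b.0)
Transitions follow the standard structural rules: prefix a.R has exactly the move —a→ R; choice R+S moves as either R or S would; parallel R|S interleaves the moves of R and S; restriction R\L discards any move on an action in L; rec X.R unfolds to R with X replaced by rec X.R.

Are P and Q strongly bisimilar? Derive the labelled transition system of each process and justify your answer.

LTS(P): 5 reachable states
  u0 = a.(b.0 | b.0) + 0 ⊢ --a--▸ u1
  u1 = b.0 | b.0 ⊢ --b--▸ u2, --b--▸ u3
  u2 = 0 | b.0 ⊢ --b--▸ u4
  u3 = b.0 | 0 ⊢ --b--▸ u4
  u4 = 0 | 0 ⊢ stopped
LTS(Q): 5 reachable states
  v0 = a.(b.0 | b.0) ⊢ --a--▸ v1
  v1 = b.0 | b.0 ⊢ --b--▸ v2, --b--▸ v3
  v2 = 0 | b.0 ⊢ --b--▸ v4
  v3 = b.0 | 0 ⊢ --b--▸ v4
  v4 = 0 | 0 ⊢ stopped
Bisimilarity quotient blocks:
  B0 = {u0, v0}
  B1 = {u1, v1}
  B2 = {u2, u3, v2, v3}
  B3 = {u4, v4}
u0 ∈ B0, v0 ∈ B0 → same block

bisimilar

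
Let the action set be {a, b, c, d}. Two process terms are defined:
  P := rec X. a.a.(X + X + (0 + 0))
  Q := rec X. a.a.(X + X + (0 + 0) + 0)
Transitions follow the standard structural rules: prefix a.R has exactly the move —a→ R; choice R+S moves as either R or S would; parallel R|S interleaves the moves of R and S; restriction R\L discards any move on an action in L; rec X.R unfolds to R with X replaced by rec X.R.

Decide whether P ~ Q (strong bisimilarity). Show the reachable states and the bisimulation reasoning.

YES

Reachable graph of P (3 states):
  p0 = rec X. a.a.(X + X + (0 + 0)) ⊢ --a--▸ p1
  p1 = a.((rec X. a.a.(X + X + (0 + 0))) + (rec X. a.a.(X + X + (0 + 0))) + (0 + 0)) ⊢ --a--▸ p2
  p2 = (rec X. a.a.(X + X + (0 + 0))) + (rec X. a.a.(X + X + (0 + 0))) + (0 + 0) ⊢ --a--▸ p1
Reachable graph of Q (3 states):
  q0 = rec X. a.a.(X + X + (0 + 0) + 0) ⊢ --a--▸ q1
  q1 = a.((rec X. a.a.(X + X + (0 + 0) + 0)) + (rec X. a.a.(X + X + (0 + 0) + 0)) + (0 + 0) + 0) ⊢ --a--▸ q2
  q2 = (rec X. a.a.(X + X + (0 + 0) + 0)) + (rec X. a.a.(X + X + (0 + 0) + 0)) + (0 + 0) + 0 ⊢ --a--▸ q1
Coarsest stable partition (strong bisimilarity classes):
  B0 = {p0, p1, p2, q0, q1, q2}
p0 ∈ B0, q0 ∈ B0 → same block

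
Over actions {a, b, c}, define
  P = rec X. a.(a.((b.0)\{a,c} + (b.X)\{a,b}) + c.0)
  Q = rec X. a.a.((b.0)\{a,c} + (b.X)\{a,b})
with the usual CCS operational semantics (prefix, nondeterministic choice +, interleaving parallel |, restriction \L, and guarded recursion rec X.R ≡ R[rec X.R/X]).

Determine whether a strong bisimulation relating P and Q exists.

LTS(P): 5 reachable states
  u0 = rec X. a.(a.((b.0)\{a,c} + (b.X)\{a,b}) + c.0) :: --a--▸ u1
  u1 = a.((b.0)\{a,c} + (b.(rec X. a.(a.((b.0)\{a,c} + (b.X)\{a,b}) + c.0)))\{a,b}) + c.0 :: --a--▸ u2, --c--▸ u3
  u2 = (b.0)\{a,c} + (b.(rec X. a.(a.((b.0)\{a,c} + (b.X)\{a,b}) + c.0)))\{a,b} :: --b--▸ u4
  u3 = 0 :: ∅
  u4 = 0\{a,c} :: ∅
LTS(Q): 4 reachable states
  v0 = rec X. a.a.((b.0)\{a,c} + (b.X)\{a,b}) :: --a--▸ v1
  v1 = a.((b.0)\{a,c} + (b.(rec X. a.a.((b.0)\{a,c} + (b.X)\{a,b})))\{a,b}) :: --a--▸ v2
  v2 = (b.0)\{a,c} + (b.(rec X. a.a.((b.0)\{a,c} + (b.X)\{a,b})))\{a,b} :: --b--▸ v3
  v3 = 0\{a,c} :: ∅
Bisimilarity quotient blocks:
  B0 = {u0}
  B1 = {u1}
  B2 = {u2, v2}
  B3 = {u3, u4, v3}
  B4 = {v0}
  B5 = {v1}
u0 ∈ B0, v0 ∈ B4 → different blocks

P ≁ Q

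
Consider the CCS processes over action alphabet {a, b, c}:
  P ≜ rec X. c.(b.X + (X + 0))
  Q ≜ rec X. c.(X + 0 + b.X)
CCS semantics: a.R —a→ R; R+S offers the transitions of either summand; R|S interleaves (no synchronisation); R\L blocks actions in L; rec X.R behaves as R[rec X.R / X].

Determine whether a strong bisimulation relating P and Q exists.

bisimilar

Reachable graph of P (2 states):
  u0 = rec X. c.(b.X + (X + 0)) → --c--▸ u1
  u1 = b.(rec X. c.(b.X + (X + 0))) + ((rec X. c.(b.X + (X + 0))) + 0) → --b--▸ u0, --c--▸ u1
Reachable graph of Q (2 states):
  v0 = rec X. c.(X + 0 + b.X) → --c--▸ v1
  v1 = (rec X. c.(X + 0 + b.X)) + 0 + b.(rec X. c.(X + 0 + b.X)) → --b--▸ v0, --c--▸ v1
Bisimilarity quotient blocks:
  B0 = {u0, v0}
  B1 = {u1, v1}
u0 ∈ B0, v0 ∈ B0 → same block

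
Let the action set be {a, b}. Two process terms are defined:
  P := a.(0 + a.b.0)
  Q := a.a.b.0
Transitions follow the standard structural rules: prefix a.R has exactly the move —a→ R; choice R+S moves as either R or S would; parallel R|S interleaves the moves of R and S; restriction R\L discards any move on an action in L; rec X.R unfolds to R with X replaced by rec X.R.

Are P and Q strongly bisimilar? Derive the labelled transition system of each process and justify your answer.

P ~ Q

LTS(P): 4 reachable states
  m0 = a.(0 + a.b.0) has moves =a=> m1
  m1 = 0 + a.b.0 has moves =a=> m2
  m2 = b.0 has moves =b=> m3
  m3 = 0 has moves stopped
LTS(Q): 4 reachable states
  n0 = a.a.b.0 has moves =a=> n1
  n1 = a.b.0 has moves =a=> n2
  n2 = b.0 has moves =b=> n3
  n3 = 0 has moves stopped
Bisimilarity quotient blocks:
  B0 = {m0, n0}
  B1 = {m1, n1}
  B2 = {m2, n2}
  B3 = {m3, n3}
m0 ∈ B0, n0 ∈ B0 → same block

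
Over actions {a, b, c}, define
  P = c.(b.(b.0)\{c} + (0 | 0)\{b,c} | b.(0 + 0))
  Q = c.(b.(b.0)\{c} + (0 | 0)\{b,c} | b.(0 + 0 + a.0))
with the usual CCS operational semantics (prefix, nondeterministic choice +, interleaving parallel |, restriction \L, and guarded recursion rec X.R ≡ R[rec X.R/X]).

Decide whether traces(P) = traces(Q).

LTS(P): 5 reachable states
  p0 = c.(b.(b.0)\{c} + (0 | 0)\{b,c} | b.(0 + 0)) :: =c=> p1
  p1 = b.(b.0)\{c} + (0 | 0)\{b,c} | b.(0 + 0) :: =b=> p2, =b=> p3
  p2 = (0 | 0)\{b,c} | (0 + 0) :: ·
  p3 = (b.0)\{c} :: =b=> p4
  p4 = 0\{c} :: ·
LTS(Q): 6 reachable states
  q0 = c.(b.(b.0)\{c} + (0 | 0)\{b,c} | b.(0 + 0 + a.0)) :: =c=> q1
  q1 = b.(b.0)\{c} + (0 | 0)\{b,c} | b.(0 + 0 + a.0) :: =b=> q2, =b=> q3
  q2 = (0 | 0)\{b,c} | (0 + 0 + a.0) :: =a=> q4
  q3 = (b.0)\{c} :: =b=> q5
  q4 = (0 | 0)\{b,c} | 0 :: ·
  q5 = 0\{c} :: ·
Trace ⟨cba⟩ through Q, begin at {q0}:
  step 1 (c): {q1}
  step 2 (b): {q2, q3}
  step 3 (a): {q4}
  ✓ Q
Trace ⟨cba⟩ through P, begin at {p0}:
  step 1 (c): {p1}
  step 2 (b): {p2, p3}
  step 3 (a): no successor for P

NO — witness ⟨cba⟩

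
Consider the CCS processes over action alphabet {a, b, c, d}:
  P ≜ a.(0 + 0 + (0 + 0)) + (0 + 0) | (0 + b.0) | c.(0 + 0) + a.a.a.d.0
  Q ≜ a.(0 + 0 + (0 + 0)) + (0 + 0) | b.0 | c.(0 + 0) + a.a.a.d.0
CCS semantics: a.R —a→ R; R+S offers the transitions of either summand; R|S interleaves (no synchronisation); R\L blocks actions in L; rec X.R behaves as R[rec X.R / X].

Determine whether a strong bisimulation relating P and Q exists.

P ~ Q

LTS(P): 9 reachable states
  s0 = a.(0 + 0 + (0 + 0)) + (0 + 0) | (0 + b.0) | c.(0 + 0) + a.a.a.d.0 has moves --a--▸ s1, --a--▸ s2, --b--▸ s3, --c--▸ s4
  s1 = 0 + 0 + (0 + 0) has moves deadlocked
  s2 = a.a.d.0 has moves --a--▸ s5
  s3 = (0 + 0) | 0 | c.(0 + 0) has moves --c--▸ s6
  s4 = (0 + 0) | (0 + b.0) | (0 + 0) has moves --b--▸ s6
  s5 = a.d.0 has moves --a--▸ s7
  s6 = (0 + 0) | 0 | (0 + 0) has moves deadlocked
  s7 = d.0 has moves --d--▸ s8
  s8 = 0 has moves deadlocked
LTS(Q): 9 reachable states
  t0 = a.(0 + 0 + (0 + 0)) + (0 + 0) | b.0 | c.(0 + 0) + a.a.a.d.0 has moves --a--▸ t1, --a--▸ t2, --b--▸ t3, --c--▸ t4
  t1 = 0 + 0 + (0 + 0) has moves deadlocked
  t2 = a.a.d.0 has moves --a--▸ t5
  t3 = (0 + 0) | 0 | c.(0 + 0) has moves --c--▸ t6
  t4 = (0 + 0) | b.0 | (0 + 0) has moves --b--▸ t6
  t5 = a.d.0 has moves --a--▸ t7
  t6 = (0 + 0) | 0 | (0 + 0) has moves deadlocked
  t7 = d.0 has moves --d--▸ t8
  t8 = 0 has moves deadlocked
Bisimilarity quotient blocks:
  B0 = {s0, t0}
  B1 = {s3, t3}
  B2 = {s1, s6, s8, t1, t6, t8}
  B3 = {s2, t2}
  B4 = {s5, t5}
  B5 = {s7, t7}
  B6 = {s4, t4}
s0 ∈ B0, t0 ∈ B0 → same block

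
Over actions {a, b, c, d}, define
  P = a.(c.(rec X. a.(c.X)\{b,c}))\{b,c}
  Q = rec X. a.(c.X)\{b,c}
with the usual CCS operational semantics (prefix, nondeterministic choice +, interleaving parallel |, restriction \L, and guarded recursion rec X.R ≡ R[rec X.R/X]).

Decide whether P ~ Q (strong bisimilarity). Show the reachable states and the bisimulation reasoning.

P ~ Q

LTS(P): 2 reachable states
  s0 = a.(c.(rec X. a.(c.X)\{b,c}))\{b,c} has moves =a=> s1
  s1 = (c.(rec X. a.(c.X)\{b,c}))\{b,c} has moves deadlocked
LTS(Q): 2 reachable states
  t0 = rec X. a.(c.X)\{b,c} has moves =a=> t1
  t1 = (c.(rec X. a.(c.X)\{b,c}))\{b,c} has moves deadlocked
Bisimilarity quotient blocks:
  B0 = {s0, t0}
  B1 = {s1, t1}
s0 ∈ B0, t0 ∈ B0 → same block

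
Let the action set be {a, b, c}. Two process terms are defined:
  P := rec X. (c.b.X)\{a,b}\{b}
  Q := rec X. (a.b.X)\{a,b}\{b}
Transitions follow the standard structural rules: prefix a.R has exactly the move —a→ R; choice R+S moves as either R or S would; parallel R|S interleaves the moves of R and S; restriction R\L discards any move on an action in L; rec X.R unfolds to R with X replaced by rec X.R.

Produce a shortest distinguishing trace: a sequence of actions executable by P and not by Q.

Reachable graph of P (2 states):
  u0 = rec X. (c.b.X)\{a,b}\{b} ⊢ =c=> u1
  u1 = (b.(rec X. (c.b.X)\{a,b}\{b}))\{a,b}\{b} ⊢ ·
Reachable graph of Q (1 states):
  v0 = rec X. (a.b.X)\{a,b}\{b} ⊢ ·
Run σ = ⟨c⟩ on P: start {u0}
  step 1 (c): {u1}
  ✓ P
Run σ = ⟨c⟩ on Q: start {v0}
  step 1 (c): ∅  — Q cannot continue

c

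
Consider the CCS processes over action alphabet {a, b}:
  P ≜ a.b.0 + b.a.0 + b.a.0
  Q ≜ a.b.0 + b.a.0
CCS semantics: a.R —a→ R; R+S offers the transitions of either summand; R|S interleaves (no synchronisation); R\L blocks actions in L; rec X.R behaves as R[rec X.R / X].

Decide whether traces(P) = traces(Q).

Reachable graph of P (4 states):
  p0 = a.b.0 + b.a.0 + b.a.0 → ··a··> p1, ··b··> p2
  p1 = b.0 → ··b··> p3
  p2 = a.0 → ··a··> p3
  p3 = 0 → stopped
Reachable graph of Q (4 states):
  q0 = a.b.0 + b.a.0 → ··a··> q1, ··b··> q2
  q1 = b.0 → ··b··> q3
  q2 = a.0 → ··a··> q3
  q3 = 0 → stopped
Coarsest stable partition (strong bisimilarity classes):
  B0 = {p0, q0}
  B1 = {p1, q1}
  B2 = {p3, q3}
  B3 = {p2, q2}
p0 ∈ B0, q0 ∈ B0 → same block
Bisimilar ⇒ trace-equivalent.

traces(P) = traces(Q)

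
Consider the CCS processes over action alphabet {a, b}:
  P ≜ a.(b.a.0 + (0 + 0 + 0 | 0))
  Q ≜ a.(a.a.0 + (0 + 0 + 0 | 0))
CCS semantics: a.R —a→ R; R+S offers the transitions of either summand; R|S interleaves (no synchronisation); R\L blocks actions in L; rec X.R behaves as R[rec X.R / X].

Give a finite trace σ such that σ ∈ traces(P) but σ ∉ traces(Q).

Reachable graph of P (4 states):
  s0 = a.(b.a.0 + (0 + 0 + 0 | 0)) :: --a--▸ s1
  s1 = b.a.0 + (0 + 0 + 0 | 0) :: --b--▸ s2
  s2 = a.0 :: --a--▸ s3
  s3 = 0 :: ·
Reachable graph of Q (4 states):
  t0 = a.(a.a.0 + (0 + 0 + 0 | 0)) :: --a--▸ t1
  t1 = a.a.0 + (0 + 0 + 0 | 0) :: --a--▸ t2
  t2 = a.0 :: --a--▸ t3
  t3 = 0 :: ·
Trace ⟨ab⟩ through P, begin at {s0}:
  [1] a ⇒ {s1}
  [2] b ⇒ {s2}
  P completes σ.
Trace ⟨ab⟩ through Q, begin at {t0}:
  [1] a ⇒ {t1}
  [2] b ⇒ ∅ (Q stuck)

ab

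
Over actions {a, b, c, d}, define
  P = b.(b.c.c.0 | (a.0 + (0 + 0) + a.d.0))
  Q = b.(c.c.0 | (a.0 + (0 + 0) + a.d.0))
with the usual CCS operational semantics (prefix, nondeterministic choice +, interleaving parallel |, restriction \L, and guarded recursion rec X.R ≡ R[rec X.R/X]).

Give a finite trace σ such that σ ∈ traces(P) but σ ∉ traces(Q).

Reachable graph of P (13 states):
  s0 = b.(b.c.c.0 | (a.0 + (0 + 0) + a.d.0)) → --b--▸ s1
  s1 = b.c.c.0 | (a.0 + (0 + 0) + a.d.0) → --a--▸ s2, --a--▸ s3, --b--▸ s4
  s2 = b.c.c.0 | 0 → --b--▸ s5
  s3 = b.c.c.0 | d.0 → --b--▸ s6, --d--▸ s2
  s4 = c.c.0 | (a.0 + (0 + 0) + a.d.0) → --a--▸ s5, --a--▸ s6, --c--▸ s7
  s5 = c.c.0 | 0 → --c--▸ s8
  s6 = c.c.0 | d.0 → --c--▸ s9, --d--▸ s5
  s7 = c.0 | (a.0 + (0 + 0) + a.d.0) → --a--▸ s8, --a--▸ s9, --c--▸ s10
  s8 = c.0 | 0 → --c--▸ s11
  s9 = c.0 | d.0 → --c--▸ s12, --d--▸ s8
  s10 = 0 | (a.0 + (0 + 0) + a.d.0) → --a--▸ s11, --a--▸ s12
  s11 = 0 | 0 → deadlocked
  s12 = 0 | d.0 → --d--▸ s11
Reachable graph of Q (10 states):
  t0 = b.(c.c.0 | (a.0 + (0 + 0) + a.d.0)) → --b--▸ t1
  t1 = c.c.0 | (a.0 + (0 + 0) + a.d.0) → --a--▸ t2, --a--▸ t3, --c--▸ t4
  t2 = c.c.0 | 0 → --c--▸ t5
  t3 = c.c.0 | d.0 → --c--▸ t6, --d--▸ t2
  t4 = c.0 | (a.0 + (0 + 0) + a.d.0) → --a--▸ t5, --a--▸ t6, --c--▸ t7
  t5 = c.0 | 0 → --c--▸ t8
  t6 = c.0 | d.0 → --c--▸ t9, --d--▸ t5
  t7 = 0 | (a.0 + (0 + 0) + a.d.0) → --a--▸ t8, --a--▸ t9
  t8 = 0 | 0 → deadlocked
  t9 = 0 | d.0 → --d--▸ t8
Trace ⟨bb⟩ through P, begin at {s0}:
  after b @ step 1: {s1}
  after b @ step 2: {s4}
  — P admits the full trace.
Trace ⟨bb⟩ through Q, begin at {t0}:
  after b @ step 1: {t1}
  after b @ step 2: no successor for Q

bb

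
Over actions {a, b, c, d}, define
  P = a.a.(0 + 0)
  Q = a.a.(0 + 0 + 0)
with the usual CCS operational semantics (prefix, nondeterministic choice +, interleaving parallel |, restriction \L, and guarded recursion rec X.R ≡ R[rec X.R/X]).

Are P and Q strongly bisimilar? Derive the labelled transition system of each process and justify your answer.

P's transition system — 3 states:
  p0 = a.a.(0 + 0) → =a=> p1
  p1 = a.(0 + 0) → =a=> p2
  p2 = 0 + 0 → ∅
Q's transition system — 3 states:
  q0 = a.a.(0 + 0 + 0) → =a=> q1
  q1 = a.(0 + 0 + 0) → =a=> q2
  q2 = 0 + 0 + 0 → ∅
Coarsest stable partition (strong bisimilarity classes):
  B0 = {p0, q0}
  B1 = {p1, q1}
  B2 = {p2, q2}
p0 ∈ B0, q0 ∈ B0 → same block

bisimilar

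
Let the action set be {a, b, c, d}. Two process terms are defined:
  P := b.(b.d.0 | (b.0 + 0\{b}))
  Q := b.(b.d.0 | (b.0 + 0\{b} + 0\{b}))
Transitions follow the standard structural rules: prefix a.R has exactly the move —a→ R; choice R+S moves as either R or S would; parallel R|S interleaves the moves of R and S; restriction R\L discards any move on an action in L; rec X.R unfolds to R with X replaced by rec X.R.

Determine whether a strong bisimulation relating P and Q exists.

YES

P's transition system — 7 states:
  p0 = b.(b.d.0 | (b.0 + 0\{b})) → ··b··> p1
  p1 = b.d.0 | (b.0 + 0\{b}) → ··b··> p2, ··b··> p3
  p2 = b.d.0 | 0 → ··b··> p4
  p3 = d.0 | (b.0 + 0\{b}) → ··b··> p4, ··d··> p5
  p4 = d.0 | 0 → ··d··> p6
  p5 = 0 | (b.0 + 0\{b}) → ··b··> p6
  p6 = 0 | 0 → (no moves)
Q's transition system — 7 states:
  q0 = b.(b.d.0 | (b.0 + 0\{b} + 0\{b})) → ··b··> q1
  q1 = b.d.0 | (b.0 + 0\{b} + 0\{b}) → ··b··> q2, ··b··> q3
  q2 = b.d.0 | 0 → ··b··> q4
  q3 = d.0 | (b.0 + 0\{b} + 0\{b}) → ··b··> q4, ··d··> q5
  q4 = d.0 | 0 → ··d··> q6
  q5 = 0 | (b.0 + 0\{b} + 0\{b}) → ··b··> q6
  q6 = 0 | 0 → (no moves)
Coarsest stable partition (strong bisimilarity classes):
  B0 = {p0, q0}
  B1 = {p1, q1}
  B2 = {p3, q3}
  B3 = {p5, q5}
  B4 = {p6, q6}
  B5 = {p4, q4}
  B6 = {p2, q2}
p0 ∈ B0, q0 ∈ B0 → same block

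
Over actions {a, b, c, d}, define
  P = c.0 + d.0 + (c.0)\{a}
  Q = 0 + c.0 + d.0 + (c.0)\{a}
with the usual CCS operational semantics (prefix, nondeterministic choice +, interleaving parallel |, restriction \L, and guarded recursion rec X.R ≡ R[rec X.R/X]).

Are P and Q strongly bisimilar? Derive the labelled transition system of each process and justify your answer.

Reachable graph of P (3 states):
  p0 = c.0 + d.0 + (c.0)\{a} → ··c··> p1, ··c··> p2, ··d··> p1
  p1 = 0 → (no moves)
  p2 = 0\{a} → (no moves)
Reachable graph of Q (3 states):
  q0 = 0 + c.0 + d.0 + (c.0)\{a} → ··c··> q1, ··c··> q2, ··d··> q1
  q1 = 0 → (no moves)
  q2 = 0\{a} → (no moves)
Bisimilarity quotient blocks:
  B0 = {p0, q0}
  B1 = {p1, p2, q1, q2}
p0 ∈ B0, q0 ∈ B0 → same block

P ~ Q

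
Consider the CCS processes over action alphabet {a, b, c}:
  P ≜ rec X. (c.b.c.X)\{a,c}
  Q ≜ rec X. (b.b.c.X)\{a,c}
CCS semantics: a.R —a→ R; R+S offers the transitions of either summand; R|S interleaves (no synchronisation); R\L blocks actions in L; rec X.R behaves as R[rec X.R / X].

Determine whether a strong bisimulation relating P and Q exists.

not bisimilar

P's transition system — 1 states:
  u0 = rec X. (c.b.c.X)\{a,c} ⊢ (no moves)
Q's transition system — 3 states:
  v0 = rec X. (b.b.c.X)\{a,c} ⊢ =b=> v1
  v1 = (b.c.(rec X. (b.b.c.X)\{a,c}))\{a,c} ⊢ =b=> v2
  v2 = (c.(rec X. (b.b.c.X)\{a,c}))\{a,c} ⊢ (no moves)
Partition-refinement fixed point:
  B0 = {u0, v2}
  B1 = {v0}
  B2 = {v1}
u0 ∈ B0, v0 ∈ B1 → different blocks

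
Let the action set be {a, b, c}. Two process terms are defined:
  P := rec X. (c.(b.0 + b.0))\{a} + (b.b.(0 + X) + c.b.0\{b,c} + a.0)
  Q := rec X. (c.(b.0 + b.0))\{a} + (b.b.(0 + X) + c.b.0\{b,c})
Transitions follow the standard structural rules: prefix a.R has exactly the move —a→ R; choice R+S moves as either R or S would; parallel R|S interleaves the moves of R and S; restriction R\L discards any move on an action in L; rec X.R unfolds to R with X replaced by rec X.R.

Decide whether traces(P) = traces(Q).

NO — witness ⟨a⟩

Reachable graph of P (8 states):
  m0 = rec X. (c.(b.0 + b.0))\{a} + (b.b.(0 + X) + c.b.0\{b,c} + a.0) ⊢ —a→ m1, —b→ m2, —c→ m3, —c→ m4
  m1 = 0 ⊢ ·
  m2 = b.(0 + (rec X. (c.(b.0 + b.0))\{a} + (b.b.(0 + X) + c.b.0\{b,c} + a.0))) ⊢ —b→ m5
  m3 = (b.0 + b.0)\{a} ⊢ —b→ m6
  m4 = b.0\{b,c} ⊢ —b→ m7
  m5 = 0 + (rec X. (c.(b.0 + b.0))\{a} + (b.b.(0 + X) + c.b.0\{b,c} + a.0)) ⊢ —a→ m1, —b→ m2, —c→ m3, —c→ m4
  m6 = 0\{a} ⊢ ·
  m7 = 0\{b,c} ⊢ ·
Reachable graph of Q (7 states):
  n0 = rec X. (c.(b.0 + b.0))\{a} + (b.b.(0 + X) + c.b.0\{b,c}) ⊢ —b→ n1, —c→ n2, —c→ n3
  n1 = b.(0 + (rec X. (c.(b.0 + b.0))\{a} + (b.b.(0 + X) + c.b.0\{b,c}))) ⊢ —b→ n4
  n2 = (b.0 + b.0)\{a} ⊢ —b→ n5
  n3 = b.0\{b,c} ⊢ —b→ n6
  n4 = 0 + (rec X. (c.(b.0 + b.0))\{a} + (b.b.(0 + X) + c.b.0\{b,c})) ⊢ —b→ n1, —c→ n2, —c→ n3
  n5 = 0\{a} ⊢ ·
  n6 = 0\{b,c} ⊢ ·
Run σ = ⟨a⟩ on P: start {m0}
  step 1 (a): {m1}
  — P admits the full trace.
Run σ = ⟨a⟩ on Q: start {n0}
  step 1 (a): no successor for Q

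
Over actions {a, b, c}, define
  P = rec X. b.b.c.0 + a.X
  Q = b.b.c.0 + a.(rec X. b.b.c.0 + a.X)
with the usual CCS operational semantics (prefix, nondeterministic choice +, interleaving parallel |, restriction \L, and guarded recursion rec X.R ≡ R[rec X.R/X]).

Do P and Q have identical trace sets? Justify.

P's transition system — 4 states:
  u0 = rec X. b.b.c.0 + a.X has moves -a-> u0, -b-> u1
  u1 = b.c.0 has moves -b-> u2
  u2 = c.0 has moves -c-> u3
  u3 = 0 has moves stopped
Q's transition system — 5 states:
  v0 = b.b.c.0 + a.(rec X. b.b.c.0 + a.X) has moves -a-> v1, -b-> v2
  v1 = rec X. b.b.c.0 + a.X has moves -a-> v1, -b-> v2
  v2 = b.c.0 has moves -b-> v3
  v3 = c.0 has moves -c-> v4
  v4 = 0 has moves stopped
Partition-refinement fixed point:
  B0 = {u0, v0, v1}
  B1 = {u1, v2}
  B2 = {u2, v3}
  B3 = {u3, v4}
u0 ∈ B0, v0 ∈ B0 → same block
Bisimilar ⇒ trace-equivalent.

trace-equivalent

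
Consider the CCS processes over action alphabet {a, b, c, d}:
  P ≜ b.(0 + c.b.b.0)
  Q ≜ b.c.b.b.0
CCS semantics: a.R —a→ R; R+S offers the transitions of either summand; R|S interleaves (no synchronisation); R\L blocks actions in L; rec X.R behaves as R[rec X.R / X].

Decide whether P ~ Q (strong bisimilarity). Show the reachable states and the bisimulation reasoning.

Reachable graph of P (5 states):
  p0 = b.(0 + c.b.b.0) ⊢ —b→ p1
  p1 = 0 + c.b.b.0 ⊢ —c→ p2
  p2 = b.b.0 ⊢ —b→ p3
  p3 = b.0 ⊢ —b→ p4
  p4 = 0 ⊢ deadlocked
Reachable graph of Q (5 states):
  q0 = b.c.b.b.0 ⊢ —b→ q1
  q1 = c.b.b.0 ⊢ —c→ q2
  q2 = b.b.0 ⊢ —b→ q3
  q3 = b.0 ⊢ —b→ q4
  q4 = 0 ⊢ deadlocked
Partition-refinement fixed point:
  B0 = {p0, q0}
  B1 = {p1, q1}
  B2 = {p2, q2}
  B3 = {p3, q3}
  B4 = {p4, q4}
p0 ∈ B0, q0 ∈ B0 → same block

P ~ Q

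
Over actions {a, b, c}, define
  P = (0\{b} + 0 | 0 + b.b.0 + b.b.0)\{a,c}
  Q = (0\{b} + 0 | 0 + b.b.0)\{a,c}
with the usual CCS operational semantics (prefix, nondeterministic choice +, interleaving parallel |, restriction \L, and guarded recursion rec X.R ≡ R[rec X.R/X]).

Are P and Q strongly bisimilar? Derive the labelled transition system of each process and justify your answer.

bisimilar

LTS(P): 3 reachable states
  p0 = (0\{b} + 0 | 0 + b.b.0 + b.b.0)\{a,c} → --b--▸ p1
  p1 = (b.0)\{a,c} → --b--▸ p2
  p2 = 0\{a,c} → stopped
LTS(Q): 3 reachable states
  q0 = (0\{b} + 0 | 0 + b.b.0)\{a,c} → --b--▸ q1
  q1 = (b.0)\{a,c} → --b--▸ q2
  q2 = 0\{a,c} → stopped
Partition-refinement fixed point:
  B0 = {p0, q0}
  B1 = {p1, q1}
  B2 = {p2, q2}
p0 ∈ B0, q0 ∈ B0 → same block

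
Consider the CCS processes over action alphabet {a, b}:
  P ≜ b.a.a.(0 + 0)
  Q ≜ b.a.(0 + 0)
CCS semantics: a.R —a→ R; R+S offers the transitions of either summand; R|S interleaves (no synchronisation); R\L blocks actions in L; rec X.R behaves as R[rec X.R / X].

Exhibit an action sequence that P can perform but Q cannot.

baa

LTS(P): 4 reachable states
  p0 = b.a.a.(0 + 0) ⊢ =b=> p1
  p1 = a.a.(0 + 0) ⊢ =a=> p2
  p2 = a.(0 + 0) ⊢ =a=> p3
  p3 = 0 + 0 ⊢ ∅
LTS(Q): 3 reachable states
  q0 = b.a.(0 + 0) ⊢ =b=> q1
  q1 = a.(0 + 0) ⊢ =a=> q2
  q2 = 0 + 0 ⊢ ∅
Run σ = ⟨baa⟩ on P: start {p0}
  step 1 (b): {p1}
  step 2 (a): {p2}
  step 3 (a): {p3}
  P completes σ.
Run σ = ⟨baa⟩ on Q: start {q0}
  step 1 (b): {q1}
  step 2 (a): {q2}
  step 3 (a): ∅  — Q cannot continue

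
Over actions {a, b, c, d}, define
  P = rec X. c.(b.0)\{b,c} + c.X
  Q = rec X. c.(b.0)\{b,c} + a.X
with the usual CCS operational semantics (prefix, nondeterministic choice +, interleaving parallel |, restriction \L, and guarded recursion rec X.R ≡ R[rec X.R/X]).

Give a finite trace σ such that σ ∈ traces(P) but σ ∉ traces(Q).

LTS(P): 2 reachable states
  p0 = rec X. c.(b.0)\{b,c} + c.X has moves --c--▸ p0, --c--▸ p1
  p1 = (b.0)\{b,c} has moves stopped
LTS(Q): 2 reachable states
  q0 = rec X. c.(b.0)\{b,c} + a.X has moves --a--▸ q0, --c--▸ q1
  q1 = (b.0)\{b,c} has moves stopped
Run σ = ⟨cc⟩ on P: start {p0}
  after c @ step 1: {p0, p1}
  after c @ step 2: {p0, p1}
  — P admits the full trace.
Run σ = ⟨cc⟩ on Q: start {q0}
  after c @ step 1: {q1}
  after c @ step 2: no successor for Q

cc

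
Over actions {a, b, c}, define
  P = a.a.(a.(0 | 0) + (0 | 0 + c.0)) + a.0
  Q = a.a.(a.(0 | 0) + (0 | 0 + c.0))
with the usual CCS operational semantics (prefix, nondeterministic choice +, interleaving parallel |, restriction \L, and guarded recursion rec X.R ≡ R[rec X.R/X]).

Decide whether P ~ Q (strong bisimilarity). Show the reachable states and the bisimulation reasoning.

P's transition system — 5 states:
  p0 = a.a.(a.(0 | 0) + (0 | 0 + c.0)) + a.0 :: =a=> p1, =a=> p2
  p1 = 0 :: stopped
  p2 = a.(a.(0 | 0) + (0 | 0 + c.0)) :: =a=> p3
  p3 = a.(0 | 0) + (0 | 0 + c.0) :: =a=> p4, =c=> p1
  p4 = 0 | 0 :: stopped
Q's transition system — 5 states:
  q0 = a.a.(a.(0 | 0) + (0 | 0 + c.0)) :: =a=> q1
  q1 = a.(a.(0 | 0) + (0 | 0 + c.0)) :: =a=> q2
  q2 = a.(0 | 0) + (0 | 0 + c.0) :: =a=> q3, =c=> q4
  q3 = 0 | 0 :: stopped
  q4 = 0 :: stopped
Coarsest stable partition (strong bisimilarity classes):
  B0 = {p0}
  B1 = {p2, q1}
  B2 = {p3, q2}
  B3 = {p1, p4, q3, q4}
  B4 = {q0}
p0 ∈ B0, q0 ∈ B4 → different blocks

NO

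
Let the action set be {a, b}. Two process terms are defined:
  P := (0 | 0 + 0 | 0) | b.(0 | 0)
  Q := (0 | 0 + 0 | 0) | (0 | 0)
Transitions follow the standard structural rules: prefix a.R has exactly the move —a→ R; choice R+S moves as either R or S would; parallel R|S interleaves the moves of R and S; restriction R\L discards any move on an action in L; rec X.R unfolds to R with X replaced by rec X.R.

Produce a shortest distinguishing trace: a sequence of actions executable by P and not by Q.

b

LTS(P): 2 reachable states
  s0 = (0 | 0 + 0 | 0) | b.(0 | 0) has moves —b→ s1
  s1 = (0 | 0 + 0 | 0) | (0 | 0) has moves deadlocked
LTS(Q): 1 reachable states
  t0 = (0 | 0 + 0 | 0) | (0 | 0) has moves deadlocked
Trace ⟨b⟩ through P, begin at {s0}:
  step 1 (b): {s1}
  P completes σ.
Trace ⟨b⟩ through Q, begin at {t0}:
  step 1 (b): ∅ (Q stuck)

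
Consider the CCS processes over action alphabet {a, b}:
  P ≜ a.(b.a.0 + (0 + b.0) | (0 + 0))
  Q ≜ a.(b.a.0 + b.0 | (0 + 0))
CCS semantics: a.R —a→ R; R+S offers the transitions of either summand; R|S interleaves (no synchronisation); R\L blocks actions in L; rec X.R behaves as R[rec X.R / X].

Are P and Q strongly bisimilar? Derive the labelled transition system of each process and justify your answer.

P ~ Q

P's transition system — 5 states:
  m0 = a.(b.a.0 + (0 + b.0) | (0 + 0)) ⊢ =a=> m1
  m1 = b.a.0 + (0 + b.0) | (0 + 0) ⊢ =b=> m2, =b=> m3
  m2 = 0 | (0 + 0) ⊢ stopped
  m3 = a.0 ⊢ =a=> m4
  m4 = 0 ⊢ stopped
Q's transition system — 5 states:
  n0 = a.(b.a.0 + b.0 | (0 + 0)) ⊢ =a=> n1
  n1 = b.a.0 + b.0 | (0 + 0) ⊢ =b=> n2, =b=> n3
  n2 = 0 | (0 + 0) ⊢ stopped
  n3 = a.0 ⊢ =a=> n4
  n4 = 0 ⊢ stopped
Partition-refinement fixed point:
  B0 = {m0, n0}
  B1 = {m1, n1}
  B2 = {m2, m4, n2, n4}
  B3 = {m3, n3}
m0 ∈ B0, n0 ∈ B0 → same block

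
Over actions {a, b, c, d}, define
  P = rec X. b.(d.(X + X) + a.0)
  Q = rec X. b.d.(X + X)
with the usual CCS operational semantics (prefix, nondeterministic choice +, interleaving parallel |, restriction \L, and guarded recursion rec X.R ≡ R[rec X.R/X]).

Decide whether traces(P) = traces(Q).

P's transition system — 4 states:
  m0 = rec X. b.(d.(X + X) + a.0) :: —b→ m1
  m1 = d.((rec X. b.(d.(X + X) + a.0)) + (rec X. b.(d.(X + X) + a.0))) + a.0 :: —a→ m2, —d→ m3
  m2 = 0 :: stopped
  m3 = (rec X. b.(d.(X + X) + a.0)) + (rec X. b.(d.(X + X) + a.0)) :: —b→ m1
Q's transition system — 3 states:
  n0 = rec X. b.d.(X + X) :: —b→ n1
  n1 = d.((rec X. b.d.(X + X)) + (rec X. b.d.(X + X))) :: —d→ n2
  n2 = (rec X. b.d.(X + X)) + (rec X. b.d.(X + X)) :: —b→ n1
Executing ba from P (initial set {m0}):
  step 1 (b): {m1}
  step 2 (a): {m2}
  ✓ P
Executing ba from Q (initial set {n0}):
  step 1 (b): {n1}
  step 2 (a): ∅ (Q stuck)

trace-distinct — witness ⟨ba⟩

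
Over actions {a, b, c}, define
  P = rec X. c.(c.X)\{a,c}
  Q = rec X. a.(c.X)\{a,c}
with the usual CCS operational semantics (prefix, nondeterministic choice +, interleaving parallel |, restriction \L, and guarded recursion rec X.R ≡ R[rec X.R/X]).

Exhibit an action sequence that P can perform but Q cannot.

c

Reachable graph of P (2 states):
  m0 = rec X. c.(c.X)\{a,c} → —c→ m1
  m1 = (c.(rec X. c.(c.X)\{a,c}))\{a,c} → (no moves)
Reachable graph of Q (2 states):
  n0 = rec X. a.(c.X)\{a,c} → —a→ n1
  n1 = (c.(rec X. a.(c.X)\{a,c}))\{a,c} → (no moves)
Executing c from P (initial set {m0}):
  after c @ step 1: {m1}
  ✓ P
Executing c from Q (initial set {n0}):
  after c @ step 1: no successor for Q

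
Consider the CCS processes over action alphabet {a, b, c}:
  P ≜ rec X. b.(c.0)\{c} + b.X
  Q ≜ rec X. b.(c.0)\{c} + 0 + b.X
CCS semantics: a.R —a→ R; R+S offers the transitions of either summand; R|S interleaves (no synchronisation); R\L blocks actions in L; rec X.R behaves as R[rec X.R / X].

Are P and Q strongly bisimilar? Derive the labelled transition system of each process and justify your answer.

P's transition system — 2 states:
  p0 = rec X. b.(c.0)\{c} + b.X ⊢ ··b··> p0, ··b··> p1
  p1 = (c.0)\{c} ⊢ stopped
Q's transition system — 2 states:
  q0 = rec X. b.(c.0)\{c} + 0 + b.X ⊢ ··b··> q0, ··b··> q1
  q1 = (c.0)\{c} ⊢ stopped
Coarsest stable partition (strong bisimilarity classes):
  B0 = {p0, q0}
  B1 = {p1, q1}
p0 ∈ B0, q0 ∈ B0 → same block

YES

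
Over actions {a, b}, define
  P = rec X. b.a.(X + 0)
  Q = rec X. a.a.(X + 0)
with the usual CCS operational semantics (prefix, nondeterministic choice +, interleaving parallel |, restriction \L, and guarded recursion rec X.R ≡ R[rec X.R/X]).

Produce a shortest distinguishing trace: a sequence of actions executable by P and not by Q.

b

P's transition system — 3 states:
  m0 = rec X. b.a.(X + 0) | --b--▸ m1
  m1 = a.((rec X. b.a.(X + 0)) + 0) | --a--▸ m2
  m2 = (rec X. b.a.(X + 0)) + 0 | --b--▸ m1
Q's transition system — 3 states:
  n0 = rec X. a.a.(X + 0) | --a--▸ n1
  n1 = a.((rec X. a.a.(X + 0)) + 0) | --a--▸ n2
  n2 = (rec X. a.a.(X + 0)) + 0 | --a--▸ n1
Trace ⟨b⟩ through P, begin at {m0}:
  step 1 (b): {m1}
  ✓ P
Trace ⟨b⟩ through Q, begin at {n0}:
  step 1 (b): no successor for Q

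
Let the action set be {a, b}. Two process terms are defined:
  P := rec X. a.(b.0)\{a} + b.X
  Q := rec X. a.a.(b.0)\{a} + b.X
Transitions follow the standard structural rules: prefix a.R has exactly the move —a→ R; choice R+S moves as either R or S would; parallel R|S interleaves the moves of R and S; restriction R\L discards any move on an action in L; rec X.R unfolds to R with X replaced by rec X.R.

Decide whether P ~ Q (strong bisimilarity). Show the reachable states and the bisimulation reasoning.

P ≁ Q

LTS(P): 3 reachable states
  p0 = rec X. a.(b.0)\{a} + b.X | —a→ p1, —b→ p0
  p1 = (b.0)\{a} | —b→ p2
  p2 = 0\{a} | ·
LTS(Q): 4 reachable states
  q0 = rec X. a.a.(b.0)\{a} + b.X | —a→ q1, —b→ q0
  q1 = a.(b.0)\{a} | —a→ q2
  q2 = (b.0)\{a} | —b→ q3
  q3 = 0\{a} | ·
Coarsest stable partition (strong bisimilarity classes):
  B0 = {p0}
  B1 = {p1, q2}
  B2 = {p2, q3}
  B3 = {q0}
  B4 = {q1}
p0 ∈ B0, q0 ∈ B3 → different blocks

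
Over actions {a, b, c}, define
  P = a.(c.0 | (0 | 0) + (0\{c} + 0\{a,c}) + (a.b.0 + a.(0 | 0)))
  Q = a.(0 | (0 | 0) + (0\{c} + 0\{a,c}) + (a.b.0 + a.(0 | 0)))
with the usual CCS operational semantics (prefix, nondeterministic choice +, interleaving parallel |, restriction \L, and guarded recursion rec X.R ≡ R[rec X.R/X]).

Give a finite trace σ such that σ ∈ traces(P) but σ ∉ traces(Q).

ac

P's transition system — 6 states:
  m0 = a.(c.0 | (0 | 0) + (0\{c} + 0\{a,c}) + (a.b.0 + a.(0 | 0))) → —a→ m1
  m1 = c.0 | (0 | 0) + (0\{c} + 0\{a,c}) + (a.b.0 + a.(0 | 0)) → —a→ m2, —a→ m3, —c→ m4
  m2 = 0 | 0 → (no moves)
  m3 = b.0 → —b→ m5
  m4 = 0 | (0 | 0) → (no moves)
  m5 = 0 → (no moves)
Q's transition system — 5 states:
  n0 = a.(0 | (0 | 0) + (0\{c} + 0\{a,c}) + (a.b.0 + a.(0 | 0))) → —a→ n1
  n1 = 0 | (0 | 0) + (0\{c} + 0\{a,c}) + (a.b.0 + a.(0 | 0)) → —a→ n2, —a→ n3
  n2 = 0 | 0 → (no moves)
  n3 = b.0 → —b→ n4
  n4 = 0 → (no moves)
Trace ⟨ac⟩ through P, begin at {m0}:
  [1] a ⇒ {m1}
  [2] c ⇒ {m4}
  P completes σ.
Trace ⟨ac⟩ through Q, begin at {n0}:
  [1] a ⇒ {n1}
  [2] c ⇒ no successor for Q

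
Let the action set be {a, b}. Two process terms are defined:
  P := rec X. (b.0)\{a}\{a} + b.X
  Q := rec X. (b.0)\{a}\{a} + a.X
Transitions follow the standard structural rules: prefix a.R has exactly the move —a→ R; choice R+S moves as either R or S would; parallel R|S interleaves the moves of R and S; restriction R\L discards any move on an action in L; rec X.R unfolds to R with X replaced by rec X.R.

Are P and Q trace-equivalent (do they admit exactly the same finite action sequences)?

LTS(P): 2 reachable states
  u0 = rec X. (b.0)\{a}\{a} + b.X | --b--▸ u0, --b--▸ u1
  u1 = 0\{a}\{a} | ·
LTS(Q): 2 reachable states
  v0 = rec X. (b.0)\{a}\{a} + a.X | --a--▸ v0, --b--▸ v1
  v1 = 0\{a}\{a} | ·
Trace ⟨bb⟩ through P, begin at {u0}:
  [1] b ⇒ {u0, u1}
  [2] b ⇒ {u0, u1}
  — P admits the full trace.
Trace ⟨bb⟩ through Q, begin at {v0}:
  [1] b ⇒ {v1}
  [2] b ⇒ ∅ (Q stuck)

traces(P) ≠ traces(Q) — witness ⟨bb⟩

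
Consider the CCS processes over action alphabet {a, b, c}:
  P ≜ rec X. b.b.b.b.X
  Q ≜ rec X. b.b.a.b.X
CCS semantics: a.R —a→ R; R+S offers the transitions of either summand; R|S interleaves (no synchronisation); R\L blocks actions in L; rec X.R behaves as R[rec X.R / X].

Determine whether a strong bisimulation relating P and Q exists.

not bisimilar

LTS(P): 4 reachable states
  u0 = rec X. b.b.b.b.X ⊢ -b-> u1
  u1 = b.b.b.(rec X. b.b.b.b.X) ⊢ -b-> u2
  u2 = b.b.(rec X. b.b.b.b.X) ⊢ -b-> u3
  u3 = b.(rec X. b.b.b.b.X) ⊢ -b-> u0
LTS(Q): 4 reachable states
  v0 = rec X. b.b.a.b.X ⊢ -b-> v1
  v1 = b.a.b.(rec X. b.b.a.b.X) ⊢ -b-> v2
  v2 = a.b.(rec X. b.b.a.b.X) ⊢ -a-> v3
  v3 = b.(rec X. b.b.a.b.X) ⊢ -b-> v0
Partition-refinement fixed point:
  B0 = {u0, u1, u2, u3}
  B1 = {v0}
  B2 = {v1}
  B3 = {v2}
  B4 = {v3}
u0 ∈ B0, v0 ∈ B1 → different blocks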